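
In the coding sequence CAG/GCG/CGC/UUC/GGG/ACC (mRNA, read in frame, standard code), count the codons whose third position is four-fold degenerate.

Codon 1 CAG (Gln): third position 2-fold.
Codon 2 GCG (Ala): third position 4-fold.
Codon 3 CGC (Arg): third position 4-fold.
Codon 4 UUC (Phe): third position 2-fold.
Codon 5 GGG (Gly): third position 4-fold.
Codon 6 ACC (Thr): third position 4-fold.
Four-fold degenerate third positions: 4.

4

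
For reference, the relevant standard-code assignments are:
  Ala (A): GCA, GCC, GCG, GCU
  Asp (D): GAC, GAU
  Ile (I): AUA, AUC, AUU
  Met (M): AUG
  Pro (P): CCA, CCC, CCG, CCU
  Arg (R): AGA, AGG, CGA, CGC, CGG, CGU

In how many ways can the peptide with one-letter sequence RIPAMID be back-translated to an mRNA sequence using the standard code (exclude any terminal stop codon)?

Arg: 6 codons.
Ile: 3 codons.
Pro: 4 codons.
Ala: 4 codons.
Met: 1 codon.
Ile: 3 codons.
Asp: 2 codons.
6 × 3 × 4 × 4 × 1 × 3 × 2 = 1728.

1728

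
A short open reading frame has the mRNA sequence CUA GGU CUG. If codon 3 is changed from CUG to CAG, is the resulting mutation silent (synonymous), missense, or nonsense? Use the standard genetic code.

missense

Position 8 falls in codon 3: CUG → Leu.
After the substitution the codon is CAG → Gln.
Leu ≠ Gln, so this is a missense mutation.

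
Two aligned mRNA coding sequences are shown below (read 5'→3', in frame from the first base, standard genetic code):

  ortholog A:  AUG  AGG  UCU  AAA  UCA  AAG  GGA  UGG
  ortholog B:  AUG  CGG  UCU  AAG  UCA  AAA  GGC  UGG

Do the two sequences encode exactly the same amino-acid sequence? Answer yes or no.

Codon 1: AUG Met / AUG Met — identical.
Codon 2: AGG Arg / CGG Arg — synonymous.
Codon 3: UCU Ser / UCU Ser — identical.
Codon 4: AAA Lys / AAG Lys — synonymous.
Codon 5: UCA Ser / UCA Ser — identical.
Codon 6: AAG Lys / AAA Lys — synonymous.
Codon 7: GGA Gly / GGC Gly — synonymous.
Codon 8: UGG Trp / UGG Trp — identical.
Nonsynonymous differences: 0 → same protein.

yes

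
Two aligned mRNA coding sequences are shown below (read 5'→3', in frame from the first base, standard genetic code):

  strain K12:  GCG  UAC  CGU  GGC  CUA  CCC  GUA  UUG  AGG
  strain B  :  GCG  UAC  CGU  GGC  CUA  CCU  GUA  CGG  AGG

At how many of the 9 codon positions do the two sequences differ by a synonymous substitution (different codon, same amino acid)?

Codon 1: GCG Ala / GCG Ala — identical.
Codon 2: UAC Tyr / UAC Tyr — identical.
Codon 3: CGU Arg / CGU Arg — identical.
Codon 4: GGC Gly / GGC Gly — identical.
Codon 5: CUA Leu / CUA Leu — identical.
Codon 6: CCC Pro / CCU Pro — synonymous.
Codon 7: GUA Val / GUA Val — identical.
Codon 8: UUG Leu / CGG Arg — nonsynonymous.
Codon 9: AGG Arg / AGG Arg — identical.
Synonymous differences: 1.

1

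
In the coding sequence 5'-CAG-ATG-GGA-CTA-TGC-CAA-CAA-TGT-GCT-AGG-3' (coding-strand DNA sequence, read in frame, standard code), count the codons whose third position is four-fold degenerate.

3

Codon 1 CAG (Gln): third position 2-fold.
Codon 2 ATG (Met): third position 1-fold.
Codon 3 GGA (Gly): third position 4-fold.
Codon 4 CTA (Leu): third position 4-fold.
Codon 5 TGC (Cys): third position 2-fold.
Codon 6 CAA (Gln): third position 2-fold.
Codon 7 CAA (Gln): third position 2-fold.
Codon 8 TGT (Cys): third position 2-fold.
Codon 9 GCT (Ala): third position 4-fold.
Codon 10 AGG (Arg): third position 2-fold.
Four-fold degenerate third positions: 3.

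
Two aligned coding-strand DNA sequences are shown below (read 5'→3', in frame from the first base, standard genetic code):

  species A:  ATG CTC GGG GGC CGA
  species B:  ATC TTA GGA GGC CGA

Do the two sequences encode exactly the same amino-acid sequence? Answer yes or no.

Codon 1: ATG Met / ATC Ile — nonsynonymous.
Codon 2: CTC Leu / TTA Leu — synonymous.
Codon 3: GGG Gly / GGA Gly — synonymous.
Codon 4: GGC Gly / GGC Gly — identical.
Codon 5: CGA Arg / CGA Arg — identical.
Nonsynonymous differences: 1 → different protein.

no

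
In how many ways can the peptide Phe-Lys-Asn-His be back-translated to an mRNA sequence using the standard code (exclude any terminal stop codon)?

Phe: 2 codons.
Lys: 2 codons.
Asn: 2 codons.
His: 2 codons.
2 × 2 × 2 × 2 = 16.

16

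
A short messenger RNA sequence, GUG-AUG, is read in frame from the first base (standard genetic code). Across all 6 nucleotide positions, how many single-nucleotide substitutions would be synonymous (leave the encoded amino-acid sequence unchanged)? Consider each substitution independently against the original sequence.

3

Codon 1 (GUG, Val): 3 synonymous substitutions.
Codon 2 (AUG, Met): 0 synonymous substitutions.
Total: 3 + 0 = 3.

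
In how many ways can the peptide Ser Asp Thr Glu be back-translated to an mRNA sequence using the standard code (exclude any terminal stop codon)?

96

Ser: 6 codons.
Asp: 2 codons.
Thr: 4 codons.
Glu: 2 codons.
6 × 2 × 4 × 2 = 96.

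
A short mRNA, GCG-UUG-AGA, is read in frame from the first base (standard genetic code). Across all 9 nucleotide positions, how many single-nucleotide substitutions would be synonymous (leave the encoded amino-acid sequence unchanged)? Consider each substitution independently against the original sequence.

Codon 1 (GCG, Ala): 3 synonymous substitutions.
Codon 2 (UUG, Leu): 2 synonymous substitutions.
Codon 3 (AGA, Arg): 2 synonymous substitutions.
Total: 3 + 2 + 2 = 7.

7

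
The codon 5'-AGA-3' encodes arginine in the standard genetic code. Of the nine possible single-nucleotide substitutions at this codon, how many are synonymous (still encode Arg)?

Position 1: CGA → 1 synonymous.
Position 2: none → 0 synonymous.
Position 3: AGG → 1 synonymous.
Total: 1 + 0 + 1 = 2.

2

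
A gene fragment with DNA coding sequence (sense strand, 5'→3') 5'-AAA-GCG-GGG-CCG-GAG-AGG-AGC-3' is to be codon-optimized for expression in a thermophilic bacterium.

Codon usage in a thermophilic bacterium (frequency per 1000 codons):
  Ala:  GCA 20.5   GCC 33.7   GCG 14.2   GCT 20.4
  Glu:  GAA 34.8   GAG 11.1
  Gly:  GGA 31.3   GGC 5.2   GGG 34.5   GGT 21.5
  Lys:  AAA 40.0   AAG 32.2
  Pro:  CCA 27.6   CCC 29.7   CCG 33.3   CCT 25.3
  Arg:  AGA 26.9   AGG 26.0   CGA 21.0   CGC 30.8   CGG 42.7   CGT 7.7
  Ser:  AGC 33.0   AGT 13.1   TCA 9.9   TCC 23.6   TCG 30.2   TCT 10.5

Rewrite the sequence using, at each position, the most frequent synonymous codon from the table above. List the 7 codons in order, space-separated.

AAA GCC GGG CCG GAA CGG AGC

Codon 1 (Lys): best is AAA at 40.0.
Codon 2 (Ala): best is GCC at 33.7.
Codon 3 (Gly): best is GGG at 34.5.
Codon 4 (Pro): best is CCG at 33.3.
Codon 5 (Glu): best is GAA at 34.8.
Codon 6 (Arg): best is CGG at 42.7.
Codon 7 (Ser): best is AGC at 33.0.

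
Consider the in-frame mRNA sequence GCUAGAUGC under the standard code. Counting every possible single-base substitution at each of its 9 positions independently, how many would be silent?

Codon 1 (GCU, Ala): 3 synonymous substitutions.
Codon 2 (AGA, Arg): 2 synonymous substitutions.
Codon 3 (UGC, Cys): 1 synonymous substitution.
Total: 3 + 2 + 1 = 6.

6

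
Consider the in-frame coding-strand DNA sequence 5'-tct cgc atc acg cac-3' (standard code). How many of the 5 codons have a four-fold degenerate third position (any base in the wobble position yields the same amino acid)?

3

Codon 1 TCT (Ser): third position 4-fold.
Codon 2 CGC (Arg): third position 4-fold.
Codon 3 ATC (Ile): third position 3-fold.
Codon 4 ACG (Thr): third position 4-fold.
Codon 5 CAC (His): third position 2-fold.
Four-fold degenerate third positions: 3.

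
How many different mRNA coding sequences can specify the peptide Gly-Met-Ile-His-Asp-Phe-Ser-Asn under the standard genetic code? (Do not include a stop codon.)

1152

Gly: 4 codons.
Met: 1 codon.
Ile: 3 codons.
His: 2 codons.
Asp: 2 codons.
Phe: 2 codons.
Ser: 6 codons.
Asn: 2 codons.
4 × 1 × 3 × 2 × 2 × 2 × 6 × 2 = 1152.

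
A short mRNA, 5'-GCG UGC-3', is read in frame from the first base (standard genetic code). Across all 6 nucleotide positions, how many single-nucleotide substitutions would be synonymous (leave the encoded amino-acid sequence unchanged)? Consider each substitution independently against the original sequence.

4

Codon 1 (GCG, Ala): 3 synonymous substitutions.
Codon 2 (UGC, Cys): 1 synonymous substitution.
Total: 3 + 1 = 4.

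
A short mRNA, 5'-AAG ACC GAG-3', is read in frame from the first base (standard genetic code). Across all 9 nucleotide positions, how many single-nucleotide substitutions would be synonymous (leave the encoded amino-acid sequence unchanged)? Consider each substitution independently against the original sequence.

5

Codon 1 (AAG, Lys): 1 synonymous substitution.
Codon 2 (ACC, Thr): 3 synonymous substitutions.
Codon 3 (GAG, Glu): 1 synonymous substitution.
Total: 1 + 3 + 1 = 5.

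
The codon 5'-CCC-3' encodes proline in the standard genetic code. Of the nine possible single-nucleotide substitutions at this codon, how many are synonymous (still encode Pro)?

Position 1: none → 0 synonymous.
Position 2: none → 0 synonymous.
Position 3: CCT, CCA, CCG → 3 synonymous.
Total: 0 + 0 + 3 = 3.

3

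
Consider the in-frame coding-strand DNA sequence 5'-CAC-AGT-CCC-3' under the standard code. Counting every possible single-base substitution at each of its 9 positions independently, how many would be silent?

Codon 1 (CAC, His): 1 synonymous substitution.
Codon 2 (AGT, Ser): 1 synonymous substitution.
Codon 3 (CCC, Pro): 3 synonymous substitutions.
Total: 1 + 1 + 3 = 5.

5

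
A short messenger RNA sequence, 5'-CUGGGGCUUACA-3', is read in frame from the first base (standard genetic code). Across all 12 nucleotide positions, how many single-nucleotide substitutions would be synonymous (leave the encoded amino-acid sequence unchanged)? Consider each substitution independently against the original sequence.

13

Codon 1 (CUG, Leu): 4 synonymous substitutions.
Codon 2 (GGG, Gly): 3 synonymous substitutions.
Codon 3 (CUU, Leu): 3 synonymous substitutions.
Codon 4 (ACA, Thr): 3 synonymous substitutions.
Total: 4 + 3 + 3 + 3 = 13.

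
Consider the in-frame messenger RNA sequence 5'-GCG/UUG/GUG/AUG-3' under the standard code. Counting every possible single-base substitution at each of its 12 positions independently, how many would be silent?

8

Codon 1 (GCG, Ala): 3 synonymous substitutions.
Codon 2 (UUG, Leu): 2 synonymous substitutions.
Codon 3 (GUG, Val): 3 synonymous substitutions.
Codon 4 (AUG, Met): 0 synonymous substitutions.
Total: 3 + 2 + 3 + 0 = 8.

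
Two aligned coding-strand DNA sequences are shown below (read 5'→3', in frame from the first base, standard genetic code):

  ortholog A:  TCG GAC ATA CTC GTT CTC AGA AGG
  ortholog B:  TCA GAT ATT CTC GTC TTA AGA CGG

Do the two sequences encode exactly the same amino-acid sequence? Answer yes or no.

Codon 1: TCG Ser / TCA Ser — synonymous.
Codon 2: GAC Asp / GAT Asp — synonymous.
Codon 3: ATA Ile / ATT Ile — synonymous.
Codon 4: CTC Leu / CTC Leu — identical.
Codon 5: GTT Val / GTC Val — synonymous.
Codon 6: CTC Leu / TTA Leu — synonymous.
Codon 7: AGA Arg / AGA Arg — identical.
Codon 8: AGG Arg / CGG Arg — synonymous.
Nonsynonymous differences: 0 → same protein.

yes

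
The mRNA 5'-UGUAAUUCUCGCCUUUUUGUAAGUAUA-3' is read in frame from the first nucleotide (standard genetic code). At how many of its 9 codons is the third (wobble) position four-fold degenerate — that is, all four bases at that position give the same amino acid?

Codon 1 UGU (Cys): third position 2-fold.
Codon 2 AAU (Asn): third position 2-fold.
Codon 3 UCU (Ser): third position 4-fold.
Codon 4 CGC (Arg): third position 4-fold.
Codon 5 CUU (Leu): third position 4-fold.
Codon 6 UUU (Phe): third position 2-fold.
Codon 7 GUA (Val): third position 4-fold.
Codon 8 AGU (Ser): third position 2-fold.
Codon 9 AUA (Ile): third position 3-fold.
Four-fold degenerate third positions: 4.

4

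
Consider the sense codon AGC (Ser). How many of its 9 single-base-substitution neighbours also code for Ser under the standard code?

1

Position 1: none → 0 synonymous.
Position 2: none → 0 synonymous.
Position 3: AGT → 1 synonymous.
Total: 0 + 0 + 1 = 1.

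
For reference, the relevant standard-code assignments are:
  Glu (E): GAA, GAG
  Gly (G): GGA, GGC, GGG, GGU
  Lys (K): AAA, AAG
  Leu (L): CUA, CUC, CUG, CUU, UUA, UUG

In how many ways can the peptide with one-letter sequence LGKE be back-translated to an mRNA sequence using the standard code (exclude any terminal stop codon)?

96

Leu: 6 codons.
Gly: 4 codons.
Lys: 2 codons.
Glu: 2 codons.
6 × 4 × 2 × 2 = 96.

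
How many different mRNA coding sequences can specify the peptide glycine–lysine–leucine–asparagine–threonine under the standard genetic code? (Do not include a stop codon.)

Gly: 4 codons.
Lys: 2 codons.
Leu: 6 codons.
Asn: 2 codons.
Thr: 4 codons.
4 × 2 × 6 × 2 × 4 = 384.

384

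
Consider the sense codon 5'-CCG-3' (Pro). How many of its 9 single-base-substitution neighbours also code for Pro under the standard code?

Position 1: none → 0 synonymous.
Position 2: none → 0 synonymous.
Position 3: CCU, CCC, CCA → 3 synonymous.
Total: 0 + 0 + 3 = 3.

3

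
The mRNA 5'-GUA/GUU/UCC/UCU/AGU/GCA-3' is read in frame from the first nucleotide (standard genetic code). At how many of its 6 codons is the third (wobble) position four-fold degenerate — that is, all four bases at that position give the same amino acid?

Codon 1 GUA (Val): third position 4-fold.
Codon 2 GUU (Val): third position 4-fold.
Codon 3 UCC (Ser): third position 4-fold.
Codon 4 UCU (Ser): third position 4-fold.
Codon 5 AGU (Ser): third position 2-fold.
Codon 6 GCA (Ala): third position 4-fold.
Four-fold degenerate third positions: 5.

5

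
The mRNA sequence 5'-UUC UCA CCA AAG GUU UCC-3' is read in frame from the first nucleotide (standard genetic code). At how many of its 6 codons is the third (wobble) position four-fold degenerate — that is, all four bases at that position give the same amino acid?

Codon 1 UUC (Phe): third position 2-fold.
Codon 2 UCA (Ser): third position 4-fold.
Codon 3 CCA (Pro): third position 4-fold.
Codon 4 AAG (Lys): third position 2-fold.
Codon 5 GUU (Val): third position 4-fold.
Codon 6 UCC (Ser): third position 4-fold.
Four-fold degenerate third positions: 4.

4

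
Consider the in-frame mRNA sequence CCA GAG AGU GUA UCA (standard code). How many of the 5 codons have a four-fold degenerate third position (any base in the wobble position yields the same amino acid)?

3

Codon 1 CCA (Pro): third position 4-fold.
Codon 2 GAG (Glu): third position 2-fold.
Codon 3 AGU (Ser): third position 2-fold.
Codon 4 GUA (Val): third position 4-fold.
Codon 5 UCA (Ser): third position 4-fold.
Four-fold degenerate third positions: 3.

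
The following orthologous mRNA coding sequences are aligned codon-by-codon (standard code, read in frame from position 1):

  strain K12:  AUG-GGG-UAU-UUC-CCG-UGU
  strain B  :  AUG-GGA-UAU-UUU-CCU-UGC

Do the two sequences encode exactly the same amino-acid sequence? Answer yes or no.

Codon 1: AUG Met / AUG Met — identical.
Codon 2: GGG Gly / GGA Gly — synonymous.
Codon 3: UAU Tyr / UAU Tyr — identical.
Codon 4: UUC Phe / UUU Phe — synonymous.
Codon 5: CCG Pro / CCU Pro — synonymous.
Codon 6: UGU Cys / UGC Cys — synonymous.
Nonsynonymous differences: 0 → same protein.

yes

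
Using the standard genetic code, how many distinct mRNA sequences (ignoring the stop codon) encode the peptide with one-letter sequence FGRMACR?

Phe: 2 codons.
Gly: 4 codons.
Arg: 6 codons.
Met: 1 codon.
Ala: 4 codons.
Cys: 2 codons.
Arg: 6 codons.
2 × 4 × 6 × 1 × 4 × 2 × 6 = 2304.

2304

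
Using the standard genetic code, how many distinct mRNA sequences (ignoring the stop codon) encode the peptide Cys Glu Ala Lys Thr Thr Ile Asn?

3072

Cys: 2 codons.
Glu: 2 codons.
Ala: 4 codons.
Lys: 2 codons.
Thr: 4 codons.
Thr: 4 codons.
Ile: 3 codons.
Asn: 2 codons.
2 × 2 × 4 × 2 × 4 × 4 × 3 × 2 = 3072.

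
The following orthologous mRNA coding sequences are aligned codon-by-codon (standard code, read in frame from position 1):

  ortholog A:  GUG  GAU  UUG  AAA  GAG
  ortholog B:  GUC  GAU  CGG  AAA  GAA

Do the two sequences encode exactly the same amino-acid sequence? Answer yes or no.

no

Codon 1: GUG Val / GUC Val — synonymous.
Codon 2: GAU Asp / GAU Asp — identical.
Codon 3: UUG Leu / CGG Arg — nonsynonymous.
Codon 4: AAA Lys / AAA Lys — identical.
Codon 5: GAG Glu / GAA Glu — synonymous.
Nonsynonymous differences: 1 → different protein.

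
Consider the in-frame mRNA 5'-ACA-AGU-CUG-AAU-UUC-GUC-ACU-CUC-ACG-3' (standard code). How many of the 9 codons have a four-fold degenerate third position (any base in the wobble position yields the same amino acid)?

6

Codon 1 ACA (Thr): third position 4-fold.
Codon 2 AGU (Ser): third position 2-fold.
Codon 3 CUG (Leu): third position 4-fold.
Codon 4 AAU (Asn): third position 2-fold.
Codon 5 UUC (Phe): third position 2-fold.
Codon 6 GUC (Val): third position 4-fold.
Codon 7 ACU (Thr): third position 4-fold.
Codon 8 CUC (Leu): third position 4-fold.
Codon 9 ACG (Thr): third position 4-fold.
Four-fold degenerate third positions: 6.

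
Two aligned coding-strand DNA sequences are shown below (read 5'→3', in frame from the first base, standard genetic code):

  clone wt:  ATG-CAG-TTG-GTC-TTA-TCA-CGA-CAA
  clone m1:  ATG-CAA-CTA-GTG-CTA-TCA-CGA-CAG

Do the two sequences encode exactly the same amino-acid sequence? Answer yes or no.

yes

Codon 1: ATG Met / ATG Met — identical.
Codon 2: CAG Gln / CAA Gln — synonymous.
Codon 3: TTG Leu / CTA Leu — synonymous.
Codon 4: GTC Val / GTG Val — synonymous.
Codon 5: TTA Leu / CTA Leu — synonymous.
Codon 6: TCA Ser / TCA Ser — identical.
Codon 7: CGA Arg / CGA Arg — identical.
Codon 8: CAA Gln / CAG Gln — synonymous.
Nonsynonymous differences: 0 → same protein.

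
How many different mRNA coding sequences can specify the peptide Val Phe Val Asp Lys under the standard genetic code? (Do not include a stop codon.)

128

Val: 4 codons.
Phe: 2 codons.
Val: 4 codons.
Asp: 2 codons.
Lys: 2 codons.
4 × 2 × 4 × 2 × 2 = 128.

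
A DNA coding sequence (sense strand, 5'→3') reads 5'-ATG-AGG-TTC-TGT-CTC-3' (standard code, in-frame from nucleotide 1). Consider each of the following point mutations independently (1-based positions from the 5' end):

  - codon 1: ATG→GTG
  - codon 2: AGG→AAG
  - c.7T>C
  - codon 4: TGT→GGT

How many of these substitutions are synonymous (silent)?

0

Codon 1: ATG (Met) → GTG (Val) — missense.
Codon 2: AGG (Arg) → AAG (Lys) — missense.
Codon 3: TTC (Phe) → CTC (Leu) — missense.
Codon 4: TGT (Cys) → GGT (Gly) — missense.
Synonymous: 0 of 4.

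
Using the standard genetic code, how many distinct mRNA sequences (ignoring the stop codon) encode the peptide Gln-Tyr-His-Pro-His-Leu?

Gln: 2 codons.
Tyr: 2 codons.
His: 2 codons.
Pro: 4 codons.
His: 2 codons.
Leu: 6 codons.
2 × 2 × 2 × 4 × 2 × 6 = 384.

384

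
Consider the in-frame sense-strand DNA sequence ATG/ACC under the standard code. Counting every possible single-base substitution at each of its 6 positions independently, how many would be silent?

3

Codon 1 (ATG, Met): 0 synonymous substitutions.
Codon 2 (ACC, Thr): 3 synonymous substitutions.
Total: 0 + 3 = 3.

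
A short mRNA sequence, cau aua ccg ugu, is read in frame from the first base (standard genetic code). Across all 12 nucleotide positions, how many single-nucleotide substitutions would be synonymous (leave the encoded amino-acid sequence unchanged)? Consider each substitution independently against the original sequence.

7

Codon 1 (CAU, His): 1 synonymous substitution.
Codon 2 (AUA, Ile): 2 synonymous substitutions.
Codon 3 (CCG, Pro): 3 synonymous substitutions.
Codon 4 (UGU, Cys): 1 synonymous substitution.
Total: 1 + 2 + 3 + 1 = 7.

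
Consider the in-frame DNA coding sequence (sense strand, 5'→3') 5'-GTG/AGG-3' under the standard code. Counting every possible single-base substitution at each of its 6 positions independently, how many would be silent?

Codon 1 (GTG, Val): 3 synonymous substitutions.
Codon 2 (AGG, Arg): 2 synonymous substitutions.
Total: 3 + 2 = 5.

5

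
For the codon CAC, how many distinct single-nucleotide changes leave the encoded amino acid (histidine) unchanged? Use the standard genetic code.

1

Position 1: none → 0 synonymous.
Position 2: none → 0 synonymous.
Position 3: CAT → 1 synonymous.
Total: 0 + 0 + 1 = 1.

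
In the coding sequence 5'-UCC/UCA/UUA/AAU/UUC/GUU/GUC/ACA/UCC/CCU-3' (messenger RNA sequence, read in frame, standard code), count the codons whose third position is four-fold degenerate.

7

Codon 1 UCC (Ser): third position 4-fold.
Codon 2 UCA (Ser): third position 4-fold.
Codon 3 UUA (Leu): third position 2-fold.
Codon 4 AAU (Asn): third position 2-fold.
Codon 5 UUC (Phe): third position 2-fold.
Codon 6 GUU (Val): third position 4-fold.
Codon 7 GUC (Val): third position 4-fold.
Codon 8 ACA (Thr): third position 4-fold.
Codon 9 UCC (Ser): third position 4-fold.
Codon 10 CCU (Pro): third position 4-fold.
Four-fold degenerate third positions: 7.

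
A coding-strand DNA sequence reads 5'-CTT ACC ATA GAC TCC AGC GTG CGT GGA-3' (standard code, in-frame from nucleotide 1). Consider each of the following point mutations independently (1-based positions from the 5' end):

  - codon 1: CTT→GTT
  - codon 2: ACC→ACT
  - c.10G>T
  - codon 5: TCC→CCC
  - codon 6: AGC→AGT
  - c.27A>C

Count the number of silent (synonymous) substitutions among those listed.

3

Codon 1: CTT (Leu) → GTT (Val) — missense.
Codon 2: ACC (Thr) → ACT (Thr) — synonymous.
Codon 4: GAC (Asp) → TAC (Tyr) — missense.
Codon 5: TCC (Ser) → CCC (Pro) — missense.
Codon 6: AGC (Ser) → AGT (Ser) — synonymous.
Codon 9: GGA (Gly) → GGC (Gly) — synonymous.
Synonymous: 3 of 6.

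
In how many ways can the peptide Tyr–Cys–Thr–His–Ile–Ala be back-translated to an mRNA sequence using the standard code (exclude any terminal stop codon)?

384

Tyr: 2 codons.
Cys: 2 codons.
Thr: 4 codons.
His: 2 codons.
Ile: 3 codons.
Ala: 4 codons.
2 × 2 × 4 × 2 × 3 × 4 = 384.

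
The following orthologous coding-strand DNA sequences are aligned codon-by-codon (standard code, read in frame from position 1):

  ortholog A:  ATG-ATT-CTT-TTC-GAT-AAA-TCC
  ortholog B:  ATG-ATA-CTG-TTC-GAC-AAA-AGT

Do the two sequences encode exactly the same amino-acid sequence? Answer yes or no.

yes

Codon 1: ATG Met / ATG Met — identical.
Codon 2: ATT Ile / ATA Ile — synonymous.
Codon 3: CTT Leu / CTG Leu — synonymous.
Codon 4: TTC Phe / TTC Phe — identical.
Codon 5: GAT Asp / GAC Asp — synonymous.
Codon 6: AAA Lys / AAA Lys — identical.
Codon 7: TCC Ser / AGT Ser — synonymous.
Nonsynonymous differences: 0 → same protein.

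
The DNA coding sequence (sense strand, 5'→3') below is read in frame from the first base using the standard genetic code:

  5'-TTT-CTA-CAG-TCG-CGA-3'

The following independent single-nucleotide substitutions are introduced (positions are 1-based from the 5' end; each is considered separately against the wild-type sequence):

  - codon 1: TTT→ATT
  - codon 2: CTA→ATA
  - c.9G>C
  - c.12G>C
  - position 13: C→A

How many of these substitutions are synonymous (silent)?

2

Codon 1: TTT (Phe) → ATT (Ile) — missense.
Codon 2: CTA (Leu) → ATA (Ile) — missense.
Codon 3: CAG (Gln) → CAC (His) — missense.
Codon 4: TCG (Ser) → TCC (Ser) — synonymous.
Codon 5: CGA (Arg) → AGA (Arg) — synonymous.
Synonymous: 2 of 5.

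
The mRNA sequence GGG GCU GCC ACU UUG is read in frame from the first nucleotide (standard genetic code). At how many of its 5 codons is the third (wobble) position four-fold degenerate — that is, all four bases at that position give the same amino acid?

4

Codon 1 GGG (Gly): third position 4-fold.
Codon 2 GCU (Ala): third position 4-fold.
Codon 3 GCC (Ala): third position 4-fold.
Codon 4 ACU (Thr): third position 4-fold.
Codon 5 UUG (Leu): third position 2-fold.
Four-fold degenerate third positions: 4.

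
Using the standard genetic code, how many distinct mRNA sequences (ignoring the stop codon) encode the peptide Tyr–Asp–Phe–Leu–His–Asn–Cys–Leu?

Tyr: 2 codons.
Asp: 2 codons.
Phe: 2 codons.
Leu: 6 codons.
His: 2 codons.
Asn: 2 codons.
Cys: 2 codons.
Leu: 6 codons.
2 × 2 × 2 × 6 × 2 × 2 × 2 × 6 = 2304.

2304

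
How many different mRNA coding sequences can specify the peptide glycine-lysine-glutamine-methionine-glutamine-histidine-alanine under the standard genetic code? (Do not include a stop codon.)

256

Gly: 4 codons.
Lys: 2 codons.
Gln: 2 codons.
Met: 1 codon.
Gln: 2 codons.
His: 2 codons.
Ala: 4 codons.
4 × 2 × 2 × 1 × 2 × 2 × 4 = 256.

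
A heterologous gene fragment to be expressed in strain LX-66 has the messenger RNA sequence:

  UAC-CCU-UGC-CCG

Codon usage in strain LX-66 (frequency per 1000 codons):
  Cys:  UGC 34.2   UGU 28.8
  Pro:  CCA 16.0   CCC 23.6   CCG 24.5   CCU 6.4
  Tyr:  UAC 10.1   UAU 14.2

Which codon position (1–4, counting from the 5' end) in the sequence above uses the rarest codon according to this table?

2

Codon 1 UAC (Tyr): 10.1 per 1000.
Codon 2 CCU (Pro): 6.4 per 1000.
Codon 3 UGC (Cys): 34.2 per 1000.
Codon 4 CCG (Pro): 24.5 per 1000.
Lowest frequency is 6.4 at codon 2.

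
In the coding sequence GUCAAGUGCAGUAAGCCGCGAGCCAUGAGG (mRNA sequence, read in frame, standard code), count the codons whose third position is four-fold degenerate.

4

Codon 1 GUC (Val): third position 4-fold.
Codon 2 AAG (Lys): third position 2-fold.
Codon 3 UGC (Cys): third position 2-fold.
Codon 4 AGU (Ser): third position 2-fold.
Codon 5 AAG (Lys): third position 2-fold.
Codon 6 CCG (Pro): third position 4-fold.
Codon 7 CGA (Arg): third position 4-fold.
Codon 8 GCC (Ala): third position 4-fold.
Codon 9 AUG (Met): third position 1-fold.
Codon 10 AGG (Arg): third position 2-fold.
Four-fold degenerate third positions: 4.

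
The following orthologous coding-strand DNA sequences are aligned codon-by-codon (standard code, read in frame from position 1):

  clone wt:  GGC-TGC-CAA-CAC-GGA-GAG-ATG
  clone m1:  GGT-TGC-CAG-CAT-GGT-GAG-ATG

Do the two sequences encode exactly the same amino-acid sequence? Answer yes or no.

yes

Codon 1: GGC Gly / GGT Gly — synonymous.
Codon 2: TGC Cys / TGC Cys — identical.
Codon 3: CAA Gln / CAG Gln — synonymous.
Codon 4: CAC His / CAT His — synonymous.
Codon 5: GGA Gly / GGT Gly — synonymous.
Codon 6: GAG Glu / GAG Glu — identical.
Codon 7: ATG Met / ATG Met — identical.
Nonsynonymous differences: 0 → same protein.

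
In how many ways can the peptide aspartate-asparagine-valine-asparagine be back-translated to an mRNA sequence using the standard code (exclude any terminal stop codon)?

32

Asp: 2 codons.
Asn: 2 codons.
Val: 4 codons.
Asn: 2 codons.
2 × 2 × 4 × 2 = 32.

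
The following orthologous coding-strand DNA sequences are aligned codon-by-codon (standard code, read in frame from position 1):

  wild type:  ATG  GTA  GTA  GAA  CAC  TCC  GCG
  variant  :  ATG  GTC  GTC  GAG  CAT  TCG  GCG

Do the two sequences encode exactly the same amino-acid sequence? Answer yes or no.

yes

Codon 1: ATG Met / ATG Met — identical.
Codon 2: GTA Val / GTC Val — synonymous.
Codon 3: GTA Val / GTC Val — synonymous.
Codon 4: GAA Glu / GAG Glu — synonymous.
Codon 5: CAC His / CAT His — synonymous.
Codon 6: TCC Ser / TCG Ser — synonymous.
Codon 7: GCG Ala / GCG Ala — identical.
Nonsynonymous differences: 0 → same protein.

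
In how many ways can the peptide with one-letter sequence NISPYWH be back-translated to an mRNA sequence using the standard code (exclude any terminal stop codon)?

576

Asn: 2 codons.
Ile: 3 codons.
Ser: 6 codons.
Pro: 4 codons.
Tyr: 2 codons.
Trp: 1 codon.
His: 2 codons.
2 × 3 × 6 × 4 × 2 × 1 × 2 = 576.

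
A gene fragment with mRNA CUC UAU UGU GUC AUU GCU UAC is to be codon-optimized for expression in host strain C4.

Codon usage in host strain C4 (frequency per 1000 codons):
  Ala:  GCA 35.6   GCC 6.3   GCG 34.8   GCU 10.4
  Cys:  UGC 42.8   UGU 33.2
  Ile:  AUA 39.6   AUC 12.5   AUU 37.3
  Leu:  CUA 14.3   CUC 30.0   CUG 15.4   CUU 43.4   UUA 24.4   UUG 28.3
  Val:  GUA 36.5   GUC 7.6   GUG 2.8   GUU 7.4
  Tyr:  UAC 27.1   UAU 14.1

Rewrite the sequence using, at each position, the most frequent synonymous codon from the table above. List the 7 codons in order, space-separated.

CUU UAC UGC GUA AUA GCA UAC

Codon 1 (Leu): best is CUU at 43.4.
Codon 2 (Tyr): best is UAC at 27.1.
Codon 3 (Cys): best is UGC at 42.8.
Codon 4 (Val): best is GUA at 36.5.
Codon 5 (Ile): best is AUA at 39.6.
Codon 6 (Ala): best is GCA at 35.6.
Codon 7 (Tyr): best is UAC at 27.1.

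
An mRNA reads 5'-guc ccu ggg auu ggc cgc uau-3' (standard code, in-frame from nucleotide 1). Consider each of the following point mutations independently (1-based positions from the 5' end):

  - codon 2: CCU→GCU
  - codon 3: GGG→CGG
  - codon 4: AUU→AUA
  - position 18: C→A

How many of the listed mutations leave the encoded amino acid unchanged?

2

Codon 2: CCU (Pro) → GCU (Ala) — missense.
Codon 3: GGG (Gly) → CGG (Arg) — missense.
Codon 4: AUU (Ile) → AUA (Ile) — synonymous.
Codon 6: CGC (Arg) → CGA (Arg) — synonymous.
Synonymous: 2 of 4.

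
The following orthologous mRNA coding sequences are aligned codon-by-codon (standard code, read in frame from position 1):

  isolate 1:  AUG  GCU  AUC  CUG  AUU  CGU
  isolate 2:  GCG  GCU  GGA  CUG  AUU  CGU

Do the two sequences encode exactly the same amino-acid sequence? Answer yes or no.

Codon 1: AUG Met / GCG Ala — nonsynonymous.
Codon 2: GCU Ala / GCU Ala — identical.
Codon 3: AUC Ile / GGA Gly — nonsynonymous.
Codon 4: CUG Leu / CUG Leu — identical.
Codon 5: AUU Ile / AUU Ile — identical.
Codon 6: CGU Arg / CGU Arg — identical.
Nonsynonymous differences: 2 → different protein.

no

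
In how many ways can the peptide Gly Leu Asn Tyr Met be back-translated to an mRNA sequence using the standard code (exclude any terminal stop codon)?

96

Gly: 4 codons.
Leu: 6 codons.
Asn: 2 codons.
Tyr: 2 codons.
Met: 1 codon.
4 × 6 × 2 × 2 × 1 = 96.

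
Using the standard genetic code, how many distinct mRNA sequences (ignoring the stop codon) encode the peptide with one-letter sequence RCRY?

144

Arg: 6 codons.
Cys: 2 codons.
Arg: 6 codons.
Tyr: 2 codons.
6 × 2 × 6 × 2 = 144.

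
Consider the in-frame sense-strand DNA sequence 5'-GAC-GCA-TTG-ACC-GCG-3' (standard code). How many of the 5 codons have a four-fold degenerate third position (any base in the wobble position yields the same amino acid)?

Codon 1 GAC (Asp): third position 2-fold.
Codon 2 GCA (Ala): third position 4-fold.
Codon 3 TTG (Leu): third position 2-fold.
Codon 4 ACC (Thr): third position 4-fold.
Codon 5 GCG (Ala): third position 4-fold.
Four-fold degenerate third positions: 3.

3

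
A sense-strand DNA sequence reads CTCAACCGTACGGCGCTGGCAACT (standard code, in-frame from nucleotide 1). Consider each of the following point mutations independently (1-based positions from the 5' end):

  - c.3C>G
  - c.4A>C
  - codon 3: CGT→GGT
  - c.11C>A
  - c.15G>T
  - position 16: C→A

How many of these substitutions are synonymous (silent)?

2

Codon 1: CTC (Leu) → CTG (Leu) — synonymous.
Codon 2: AAC (Asn) → CAC (His) — missense.
Codon 3: CGT (Arg) → GGT (Gly) — missense.
Codon 4: ACG (Thr) → AAG (Lys) — missense.
Codon 5: GCG (Ala) → GCT (Ala) — synonymous.
Codon 6: CTG (Leu) → ATG (Met) — missense.
Synonymous: 2 of 6.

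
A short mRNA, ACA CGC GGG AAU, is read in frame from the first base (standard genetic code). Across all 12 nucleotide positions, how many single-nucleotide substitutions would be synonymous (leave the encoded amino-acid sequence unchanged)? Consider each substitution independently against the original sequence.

Codon 1 (ACA, Thr): 3 synonymous substitutions.
Codon 2 (CGC, Arg): 3 synonymous substitutions.
Codon 3 (GGG, Gly): 3 synonymous substitutions.
Codon 4 (AAU, Asn): 1 synonymous substitution.
Total: 3 + 3 + 3 + 1 = 10.

10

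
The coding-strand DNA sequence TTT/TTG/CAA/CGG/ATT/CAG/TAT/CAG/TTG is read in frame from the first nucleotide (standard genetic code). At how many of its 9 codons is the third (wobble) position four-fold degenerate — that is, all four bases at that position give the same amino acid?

1

Codon 1 TTT (Phe): third position 2-fold.
Codon 2 TTG (Leu): third position 2-fold.
Codon 3 CAA (Gln): third position 2-fold.
Codon 4 CGG (Arg): third position 4-fold.
Codon 5 ATT (Ile): third position 3-fold.
Codon 6 CAG (Gln): third position 2-fold.
Codon 7 TAT (Tyr): third position 2-fold.
Codon 8 CAG (Gln): third position 2-fold.
Codon 9 TTG (Leu): third position 2-fold.
Four-fold degenerate third positions: 1.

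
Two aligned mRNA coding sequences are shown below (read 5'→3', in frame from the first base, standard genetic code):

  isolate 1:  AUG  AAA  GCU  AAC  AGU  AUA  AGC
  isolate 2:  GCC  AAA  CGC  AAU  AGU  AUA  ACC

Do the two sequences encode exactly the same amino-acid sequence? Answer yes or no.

Codon 1: AUG Met / GCC Ala — nonsynonymous.
Codon 2: AAA Lys / AAA Lys — identical.
Codon 3: GCU Ala / CGC Arg — nonsynonymous.
Codon 4: AAC Asn / AAU Asn — synonymous.
Codon 5: AGU Ser / AGU Ser — identical.
Codon 6: AUA Ile / AUA Ile — identical.
Codon 7: AGC Ser / ACC Thr — nonsynonymous.
Nonsynonymous differences: 3 → different protein.

no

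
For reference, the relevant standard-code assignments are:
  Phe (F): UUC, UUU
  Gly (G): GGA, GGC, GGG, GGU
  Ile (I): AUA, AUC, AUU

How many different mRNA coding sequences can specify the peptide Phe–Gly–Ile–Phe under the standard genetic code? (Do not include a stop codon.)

Phe: 2 codons.
Gly: 4 codons.
Ile: 3 codons.
Phe: 2 codons.
2 × 4 × 3 × 2 = 48.

48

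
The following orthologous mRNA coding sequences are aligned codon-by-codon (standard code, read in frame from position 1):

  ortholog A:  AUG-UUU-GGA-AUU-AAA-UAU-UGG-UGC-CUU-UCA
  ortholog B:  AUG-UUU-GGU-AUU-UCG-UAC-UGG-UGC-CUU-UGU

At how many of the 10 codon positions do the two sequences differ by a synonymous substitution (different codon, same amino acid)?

Codon 1: AUG Met / AUG Met — identical.
Codon 2: UUU Phe / UUU Phe — identical.
Codon 3: GGA Gly / GGU Gly — synonymous.
Codon 4: AUU Ile / AUU Ile — identical.
Codon 5: AAA Lys / UCG Ser — nonsynonymous.
Codon 6: UAU Tyr / UAC Tyr — synonymous.
Codon 7: UGG Trp / UGG Trp — identical.
Codon 8: UGC Cys / UGC Cys — identical.
Codon 9: CUU Leu / CUU Leu — identical.
Codon 10: UCA Ser / UGU Cys — nonsynonymous.
Synonymous differences: 2.

2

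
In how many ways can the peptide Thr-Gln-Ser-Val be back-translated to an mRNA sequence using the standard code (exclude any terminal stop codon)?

Thr: 4 codons.
Gln: 2 codons.
Ser: 6 codons.
Val: 4 codons.
4 × 2 × 6 × 4 = 192.

192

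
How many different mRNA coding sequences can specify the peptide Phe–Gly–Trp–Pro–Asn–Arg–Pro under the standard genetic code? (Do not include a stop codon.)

Phe: 2 codons.
Gly: 4 codons.
Trp: 1 codon.
Pro: 4 codons.
Asn: 2 codons.
Arg: 6 codons.
Pro: 4 codons.
2 × 4 × 1 × 4 × 2 × 6 × 4 = 1536.

1536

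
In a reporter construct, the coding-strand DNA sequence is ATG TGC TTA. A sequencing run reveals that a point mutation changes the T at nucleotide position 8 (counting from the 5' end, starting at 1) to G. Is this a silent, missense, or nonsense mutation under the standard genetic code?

nonsense

Position 8 falls in codon 3: TTA → Leu.
After the substitution the codon is TGA → Stop.
The new codon is a stop codon, so this is a nonsense mutation.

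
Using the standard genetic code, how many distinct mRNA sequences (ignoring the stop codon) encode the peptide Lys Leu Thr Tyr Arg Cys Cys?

Lys: 2 codons.
Leu: 6 codons.
Thr: 4 codons.
Tyr: 2 codons.
Arg: 6 codons.
Cys: 2 codons.
Cys: 2 codons.
2 × 6 × 4 × 2 × 6 × 2 × 2 = 2304.

2304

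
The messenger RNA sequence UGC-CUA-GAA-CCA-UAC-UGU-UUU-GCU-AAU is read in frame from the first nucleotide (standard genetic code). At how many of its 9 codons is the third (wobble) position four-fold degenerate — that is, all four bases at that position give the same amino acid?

3

Codon 1 UGC (Cys): third position 2-fold.
Codon 2 CUA (Leu): third position 4-fold.
Codon 3 GAA (Glu): third position 2-fold.
Codon 4 CCA (Pro): third position 4-fold.
Codon 5 UAC (Tyr): third position 2-fold.
Codon 6 UGU (Cys): third position 2-fold.
Codon 7 UUU (Phe): third position 2-fold.
Codon 8 GCU (Ala): third position 4-fold.
Codon 9 AAU (Asn): third position 2-fold.
Four-fold degenerate third positions: 3.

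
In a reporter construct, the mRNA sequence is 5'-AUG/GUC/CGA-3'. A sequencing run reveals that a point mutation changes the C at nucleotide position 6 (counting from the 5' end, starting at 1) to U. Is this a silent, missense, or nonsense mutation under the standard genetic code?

silent

Position 6 falls in codon 2: GUC → Val.
After the substitution the codon is GUU → Val.
Both encode Val, so the change is synonymous.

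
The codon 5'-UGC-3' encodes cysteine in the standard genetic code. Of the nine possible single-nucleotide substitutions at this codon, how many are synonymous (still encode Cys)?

1

Position 1: none → 0 synonymous.
Position 2: none → 0 synonymous.
Position 3: UGU → 1 synonymous.
Total: 0 + 0 + 1 = 1.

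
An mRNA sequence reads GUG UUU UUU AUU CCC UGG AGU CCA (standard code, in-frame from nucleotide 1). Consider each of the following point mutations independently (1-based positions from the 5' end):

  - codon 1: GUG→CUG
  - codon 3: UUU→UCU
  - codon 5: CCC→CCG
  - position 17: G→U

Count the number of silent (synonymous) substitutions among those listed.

Codon 1: GUG (Val) → CUG (Leu) — missense.
Codon 3: UUU (Phe) → UCU (Ser) — missense.
Codon 5: CCC (Pro) → CCG (Pro) — synonymous.
Codon 6: UGG (Trp) → UUG (Leu) — missense.
Synonymous: 1 of 4.

1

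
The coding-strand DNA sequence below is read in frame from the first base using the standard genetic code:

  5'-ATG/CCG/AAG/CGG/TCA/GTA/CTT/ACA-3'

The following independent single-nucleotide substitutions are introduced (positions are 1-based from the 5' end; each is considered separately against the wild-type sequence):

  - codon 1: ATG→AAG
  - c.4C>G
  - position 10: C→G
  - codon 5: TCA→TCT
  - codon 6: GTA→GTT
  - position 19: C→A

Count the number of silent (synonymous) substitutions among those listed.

2

Codon 1: ATG (Met) → AAG (Lys) — missense.
Codon 2: CCG (Pro) → GCG (Ala) — missense.
Codon 4: CGG (Arg) → GGG (Gly) — missense.
Codon 5: TCA (Ser) → TCT (Ser) — synonymous.
Codon 6: GTA (Val) → GTT (Val) — synonymous.
Codon 7: CTT (Leu) → ATT (Ile) — missense.
Synonymous: 2 of 6.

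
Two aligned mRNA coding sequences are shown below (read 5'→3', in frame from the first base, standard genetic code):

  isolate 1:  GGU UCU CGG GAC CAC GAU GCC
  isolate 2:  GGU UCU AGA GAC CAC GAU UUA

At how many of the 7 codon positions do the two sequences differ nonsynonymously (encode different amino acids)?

1

Codon 1: GGU Gly / GGU Gly — identical.
Codon 2: UCU Ser / UCU Ser — identical.
Codon 3: CGG Arg / AGA Arg — synonymous.
Codon 4: GAC Asp / GAC Asp — identical.
Codon 5: CAC His / CAC His — identical.
Codon 6: GAU Asp / GAU Asp — identical.
Codon 7: GCC Ala / UUA Leu — nonsynonymous.
Nonsynonymous differences: 1.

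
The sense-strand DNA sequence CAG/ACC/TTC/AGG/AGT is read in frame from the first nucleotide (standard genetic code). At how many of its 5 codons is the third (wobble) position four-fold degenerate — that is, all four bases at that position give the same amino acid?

Codon 1 CAG (Gln): third position 2-fold.
Codon 2 ACC (Thr): third position 4-fold.
Codon 3 TTC (Phe): third position 2-fold.
Codon 4 AGG (Arg): third position 2-fold.
Codon 5 AGT (Ser): third position 2-fold.
Four-fold degenerate third positions: 1.

1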